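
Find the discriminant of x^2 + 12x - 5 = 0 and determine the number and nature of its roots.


For ax^2 + bx + c = 0, discriminant D = b^2 - 4ac
Here a = 1, b = 12, c = -5
D = (12)^2 - 4(1)(-5) = 144 + 20 = 164

D = 164 > 0 but not a perfect square
The equation has 2 distinct real irrational roots.

Discriminant = 164, 2 distinct real irrational roots


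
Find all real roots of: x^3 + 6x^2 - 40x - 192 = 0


Let p(x) = x^3 + 6x^2 - 40x - 192. By the rational root theorem (leading coefficient 1), any rational root is an integer divisor of 192: try ±1, ±2, ... in turn.
Test x = 1: value = -225 ≠ 0.
Test x = -1: value = -147 ≠ 0.
Test x = 2: value = -240 ≠ 0.
Test x = -2: value = -96 ≠ 0.
Test x = 3: value = -231 ≠ 0.
Test x = -3: value = -45 ≠ 0.
Test x = 4: value = -192 ≠ 0.
Test x = -4: value = 0 ✓, so (x + 4) is a factor.
Synthetic division by (x + 4): bring down 1; 1(-4) + 6 = 2; 2(-4) - 40 = -48; (-48)(-4) - 192 = 0 → quotient x^2 + 2x - 48, remainder 0.
Solve the quadratic x^2 + 2x - 48 = 0: discriminant = 2^2 - 4(1)(-48) = 4 + 192 = 196.
sqrt(196) = 14, so x = (-2 ± 14)/2: x = 6 or x = -8.

x = -8, x = -4, x = 6


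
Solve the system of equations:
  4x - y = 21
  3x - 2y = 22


Using Cramer's rule:
Determinant D = (4)(-2) - (3)(-1) = -8 + 3 = -5
Dx = (21)(-2) - (22)(-1) = -42 + 22 = -20
Dy = (4)(22) - (3)(21) = 88 - 63 = 25
x = Dx/D = -20/-5 = 4
y = Dy/D = 25/-5 = -5

x = 4, y = -5


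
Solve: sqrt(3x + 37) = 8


Square both sides: 3x + 37 = 8^2 = 64
3x = 64 - 37 = 27
x = 9
Check: sqrt(3*9 + 37) = sqrt(64) = 8 ✓

x = 9


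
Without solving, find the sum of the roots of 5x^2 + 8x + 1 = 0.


By Vieta's formulas for ax^2 + bx + c = 0:
  Sum of roots = -b/a
  Product of roots = c/a

Here a = 5, b = 8, c = 1
Sum = -(8)/5 = -8/5
Product = 1/5 = 1/5

Sum = -8/5


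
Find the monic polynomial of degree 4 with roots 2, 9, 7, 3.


A monic polynomial with roots 2, 9, 7, 3 is:
p(x) = (x - 2)(x - 9)(x - 7)(x - 3)
After multiplying by (x - 2): x - 2
After multiplying by (x - 9): x^2 - 11x + 18
After multiplying by (x - 7): x^3 - 18x^2 + 95x - 126
After multiplying by (x - 3): x^4 - 21x^3 + 149x^2 - 411x + 378

x^4 - 21x^3 + 149x^2 - 411x + 378


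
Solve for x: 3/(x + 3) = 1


Multiply both sides by (x + 3): 3 = 1(x + 3)
Distribute: 3 = x + 3
x = 3 - 3 = 0
x = 0

x = 0


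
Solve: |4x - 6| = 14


An absolute value equation |expr| = 14 gives two cases:
Case 1: 4x - 6 = 14
  4x = 20, so x = 5
Case 2: 4x - 6 = -14
  4x = -8, so x = -2

x = -2, x = 5


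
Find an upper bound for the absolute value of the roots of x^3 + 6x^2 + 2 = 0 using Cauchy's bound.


Cauchy's bound: all roots r satisfy |r| <= 1 + max(|a_i/a_n|) for i = 0,...,n-1
where a_n is the leading coefficient.

Coefficients: [1, 6, 0, 2]
Leading coefficient a_n = 1
Ratios |a_i/a_n|: 6, 0, 2
Maximum ratio: 6
Cauchy's bound: |r| <= 1 + 6 = 7

Upper bound = 7


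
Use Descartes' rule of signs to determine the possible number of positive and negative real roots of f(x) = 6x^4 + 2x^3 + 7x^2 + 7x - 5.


Descartes' rule of signs:

For positive roots, count sign changes in f(x) = 6x^4 + 2x^3 + 7x^2 + 7x - 5:
Signs of coefficients: +, +, +, +, -
Number of sign changes: 1
Possible positive real roots: 1

For negative roots, examine f(-x) = 6x^4 - 2x^3 + 7x^2 - 7x - 5:
Signs of coefficients: +, -, +, -, -
Number of sign changes: 3
Possible negative real roots: 3, 1

Positive roots: 1; Negative roots: 3 or 1


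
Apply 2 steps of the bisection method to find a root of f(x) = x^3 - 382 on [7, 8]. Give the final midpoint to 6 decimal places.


f(x) = x^3 - 382
f(7) = -39 < 0
f(8) = 130 > 0

Step 1: midpoint = (7.000000 + 8.000000)/2 = 7.500000
  f(7.500000) = 39.875000
  f(mid) > 0, so root is in [7.000000, 7.500000]

Step 2: midpoint = (7.000000 + 7.500000)/2 = 7.250000
  f(7.250000) = -0.921875
  f(mid) < 0, so root is in [7.250000, 7.500000]

midpoint = 7.250000


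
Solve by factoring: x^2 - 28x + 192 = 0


We need two numbers that multiply to 192 and add to -28.
Those numbers are -16 and -12 (since (-16) * (-12) = 192 and (-16) + (-12) = -28).
So x^2 - 28x + 192 = (x - 16)(x - 12) = 0
Setting each factor to zero: x = 16 or x = 12

x = 12, x = 16


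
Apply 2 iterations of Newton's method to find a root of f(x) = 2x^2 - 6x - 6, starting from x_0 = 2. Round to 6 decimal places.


Newton's method: x_(n+1) = x_n - f(x_n)/f'(x_n)
f(x) = 2x^2 - 6x - 6
f'(x) = 4x - 6

Iteration 1:
  f(2.000000) = -10.000000
  f'(2.000000) = 2.000000
  x_1 = 2.000000 - (-10.000000)/(2.000000) = 7.000000

Iteration 2:
  f(7.000000) = 50.000000
  f'(7.000000) = 22.000000
  x_2 = 7.000000 - (50.000000)/(22.000000) = 4.727273

x_2 = 4.727273


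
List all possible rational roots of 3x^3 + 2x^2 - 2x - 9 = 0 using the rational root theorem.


Rational root theorem: possible roots are ±p/q where:
  p divides the constant term (-9): p ∈ {1, 3, 9}
  q divides the leading coefficient (3): q ∈ {1, 3}

All possible rational roots: -9, -3, -1, -1/3, 1/3, 1, 3, 9

-9, -3, -1, -1/3, 1/3, 1, 3, 9


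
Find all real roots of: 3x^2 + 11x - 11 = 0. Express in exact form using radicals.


Using the quadratic formula: x = (-b ± sqrt(b^2 - 4ac)) / (2a)
Here a = 3, b = 11, c = -11
Discriminant = b^2 - 4ac = 11^2 - 4(3)(-11) = 121 + 132 = 253
Since discriminant = 253 > 0, there are two real roots.
x = (-11 ± sqrt(253)) / 6
Numerically: x ≈ 0.8177 or x ≈ -4.4843

x = (-11 + sqrt(253)) / 6 or x = (-11 - sqrt(253)) / 6


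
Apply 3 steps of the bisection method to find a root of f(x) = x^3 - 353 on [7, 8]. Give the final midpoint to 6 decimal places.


f(x) = x^3 - 353
f(7) = -10 < 0
f(8) = 159 > 0

Step 1: midpoint = (7.000000 + 8.000000)/2 = 7.500000
  f(7.500000) = 68.875000
  f(mid) > 0, so root is in [7.000000, 7.500000]

Step 2: midpoint = (7.000000 + 7.500000)/2 = 7.250000
  f(7.250000) = 28.078125
  f(mid) > 0, so root is in [7.000000, 7.250000]

Step 3: midpoint = (7.000000 + 7.250000)/2 = 7.125000
  f(7.125000) = 8.705078
  f(mid) > 0, so root is in [7.000000, 7.125000]

midpoint = 7.125000


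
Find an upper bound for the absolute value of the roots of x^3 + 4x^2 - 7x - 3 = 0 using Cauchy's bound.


Cauchy's bound: all roots r satisfy |r| <= 1 + max(|a_i/a_n|) for i = 0,...,n-1
where a_n is the leading coefficient.

Coefficients: [1, 4, -7, -3]
Leading coefficient a_n = 1
Ratios |a_i/a_n|: 4, 7, 3
Maximum ratio: 7
Cauchy's bound: |r| <= 1 + 7 = 8

Upper bound = 8


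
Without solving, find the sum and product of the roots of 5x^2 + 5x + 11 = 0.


By Vieta's formulas for ax^2 + bx + c = 0:
  Sum of roots = -b/a
  Product of roots = c/a

Here a = 5, b = 5, c = 11
Sum = -(5)/5 = -1
Product = 11/5 = 11/5

Sum = -1, Product = 11/5


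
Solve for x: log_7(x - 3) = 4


Convert to exponential form: x - 3 = 7^4 = 2401
x = 2401 + 3 = 2404
Check: log_7(2404 - 3) = log_7(2401) = log_7(2401) = 4 ✓

x = 2404


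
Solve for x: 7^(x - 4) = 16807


Express both sides with the same base.
16807 = 7^5
Since the bases match, equate exponents: x - 4 = 5
So x = 5 - (-4) = 9

x = 9


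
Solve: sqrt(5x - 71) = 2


Square both sides: 5x - 71 = 2^2 = 4
5x = 4 + 71 = 75
x = 15
Check: sqrt(5*15 - 71) = sqrt(4) = 2 ✓

x = 15


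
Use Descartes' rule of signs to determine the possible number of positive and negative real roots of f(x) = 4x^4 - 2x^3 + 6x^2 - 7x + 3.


Descartes' rule of signs:

For positive roots, count sign changes in f(x) = 4x^4 - 2x^3 + 6x^2 - 7x + 3:
Signs of coefficients: +, -, +, -, +
Number of sign changes: 4
Possible positive real roots: 4, 2, 0

For negative roots, examine f(-x) = 4x^4 + 2x^3 + 6x^2 + 7x + 3:
Signs of coefficients: +, +, +, +, +
Number of sign changes: 0
Possible negative real roots: 0

Positive roots: 4 or 2 or 0; Negative roots: 0


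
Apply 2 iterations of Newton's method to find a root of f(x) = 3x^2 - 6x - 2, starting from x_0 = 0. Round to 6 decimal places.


Newton's method: x_(n+1) = x_n - f(x_n)/f'(x_n)
f(x) = 3x^2 - 6x - 2
f'(x) = 6x - 6

Iteration 1:
  f(0.000000) = -2.000000
  f'(0.000000) = -6.000000
  x_1 = 0.000000 - (-2.000000)/(-6.000000) = -0.333333

Iteration 2:
  f(-0.333333) = 0.333333
  f'(-0.333333) = -8.000000
  x_2 = -0.333333 - (0.333333)/(-8.000000) = -0.291667

x_2 = -0.291667


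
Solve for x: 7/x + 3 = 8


Subtract 3 from both sides: 7/x = 5
Multiply both sides by x: 7 = 5 * x
Divide by 5: x = 7/5

x = 7/5


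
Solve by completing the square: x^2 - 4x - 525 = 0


Start: x^2 - 4x - 525 = 0
Move constant: x^2 - 4x = 525
Half of -4 is -2, squared is 4
Add 4 to both sides: x^2 - 4x + 4 = 529
(x - 2)^2 = 529
x - 2 = ±23
x = 2 + 23 = 25 or x = 2 - 23 = -21

x = -21, x = 25


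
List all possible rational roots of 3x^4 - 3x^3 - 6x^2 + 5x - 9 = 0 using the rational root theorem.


Rational root theorem: possible roots are ±p/q where:
  p divides the constant term (-9): p ∈ {1, 3, 9}
  q divides the leading coefficient (3): q ∈ {1, 3}

All possible rational roots: -9, -3, -1, -1/3, 1/3, 1, 3, 9

-9, -3, -1, -1/3, 1/3, 1, 3, 9


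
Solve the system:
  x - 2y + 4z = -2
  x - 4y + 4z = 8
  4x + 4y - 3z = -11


Using Cramer's rule. Expand each determinant along the first row.
D  = 1*[(-4)*(-3) - 4*4] - (-2)*[1*(-3) - 4*4] + 4*[1*4 - (-4)*4]
  = 1*(-4) - (-2)*(-19) + 4*(20) = 38
Dx = (-2)*[(-4)*(-3) - 4*4] - (-2)*[8*(-3) - 4*(-11)] + 4*[8*4 - (-4)*(-11)]
  = (-2)*(-4) - (-2)*(20) + 4*(-12) = 0
Dy = 1*[8*(-3) - 4*(-11)] - (-2)*[1*(-3) - 4*4] + 4*[1*(-11) - 8*4]
  = 1*(20) - (-2)*(-19) + 4*(-43) = -190
Dz = 1*[(-4)*(-11) - 8*4] - (-2)*[1*(-11) - 8*4] + (-2)*[1*4 - (-4)*4]
  = 1*(12) - (-2)*(-43) + (-2)*(20) = -114
x = Dx/D = 0/38 = 0, y = Dy/D = -190/38 = -5, z = Dz/D = -114/38 = -3
Check eq1: (1)(0) + (-2)(-5) + (4)(-3) = -2 = -2 ✓
Check eq2: (1)(0) + (-4)(-5) + (4)(-3) = 8 = 8 ✓
Check eq3: (4)(0) + (4)(-5) + (-3)(-3) = -11 = -11 ✓

x = 0, y = -5, z = -3


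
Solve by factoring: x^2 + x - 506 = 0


We need two numbers that multiply to -506 and add to 1.
Those numbers are 23 and -22 (since 23 * (-22) = -506 and 23 + (-22) = 1).
So x^2 + x - 506 = (x + 23)(x - 22) = 0
Setting each factor to zero: x = -23 or x = 22

x = -23, x = 22


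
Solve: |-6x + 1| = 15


An absolute value equation |expr| = 15 gives two cases:
Case 1: -6x + 1 = 15
  -6x = 14, so x = -7/3
Case 2: -6x + 1 = -15
  -6x = -16, so x = 8/3

x = -7/3, x = 8/3


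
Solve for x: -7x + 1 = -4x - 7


Starting with: -7x + 1 = -4x - 7
Move all x terms to left: (-7 + 4)x = -7 - 1
Simplify: -3x = -8
Divide both sides by -3: x = 8/3

x = 8/3


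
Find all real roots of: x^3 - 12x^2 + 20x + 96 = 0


Let p(x) = x^3 - 12x^2 + 20x + 96. By the rational root theorem (leading coefficient 1), any rational root is an integer divisor of 96: try ±1, ±2, ... in turn.
Test x = 1: value = 105 ≠ 0.
Test x = -1: value = 63 ≠ 0.
Test x = 2: value = 96 ≠ 0.
Test x = -2: value = 0 ✓, so (x + 2) is a factor.
Synthetic division by (x + 2): bring down 1; 1(-2) - 12 = -14; (-14)(-2) + 20 = 48; 48(-2) + 96 = 0 → quotient x^2 - 14x + 48, remainder 0.
Solve the quadratic x^2 - 14x + 48 = 0: discriminant = (-14)^2 - 4(1)(48) = 196 - 192 = 4.
sqrt(4) = 2, so x = (14 ± 2)/2: x = 8 or x = 6.

x = -2, x = 6, x = 8


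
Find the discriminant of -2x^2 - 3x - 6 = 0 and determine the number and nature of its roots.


For ax^2 + bx + c = 0, discriminant D = b^2 - 4ac
Here a = -2, b = -3, c = -6
D = (-3)^2 - 4(-2)(-6) = 9 - 48 = -39

D = -39 < 0
The equation has no real roots (2 complex conjugate roots).

Discriminant = -39, no real roots (2 complex conjugate roots)


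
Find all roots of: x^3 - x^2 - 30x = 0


The constant term is 0, so x = 0 is a root. Factor out x:
  x^2 - x - 30 = 0
Solve the quadratic x^2 - x - 30 = 0: discriminant = (-1)^2 - 4(1)(-30) = 1 + 120 = 121.
sqrt(121) = 11, so x = (1 ± 11)/2: x = 6 or x = -5.
Collecting all roots found:

x = -5, x = 0, x = 6


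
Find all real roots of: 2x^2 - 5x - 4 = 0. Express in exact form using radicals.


Using the quadratic formula: x = (-b ± sqrt(b^2 - 4ac)) / (2a)
Here a = 2, b = -5, c = -4
Discriminant = b^2 - 4ac = (-5)^2 - 4(2)(-4) = 25 + 32 = 57
Since discriminant = 57 > 0, there are two real roots.
x = (5 ± sqrt(57)) / 4
Numerically: x ≈ 3.1375 or x ≈ -0.6375

x = (5 + sqrt(57)) / 4 or x = (5 - sqrt(57)) / 4


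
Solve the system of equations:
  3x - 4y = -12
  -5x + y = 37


Using Cramer's rule:
Determinant D = (3)(1) - (-5)(-4) = 3 - 20 = -17
Dx = (-12)(1) - (37)(-4) = -12 + 148 = 136
Dy = (3)(37) - (-5)(-12) = 111 - 60 = 51
x = Dx/D = 136/-17 = -8
y = Dy/D = 51/-17 = -3

x = -8, y = -3


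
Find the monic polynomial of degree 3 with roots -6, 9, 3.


A monic polynomial with roots -6, 9, 3 is:
p(x) = (x + 6)(x - 9)(x - 3)
After multiplying by (x + 6): x + 6
After multiplying by (x - 9): x^2 - 3x - 54
After multiplying by (x - 3): x^3 - 6x^2 - 45x + 162

x^3 - 6x^2 - 45x + 162


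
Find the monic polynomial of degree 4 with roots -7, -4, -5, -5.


A monic polynomial with roots -7, -4, -5, -5 is:
p(x) = (x + 7)(x + 4)(x + 5)(x + 5)
After multiplying by (x + 7): x + 7
After multiplying by (x + 4): x^2 + 11x + 28
After multiplying by (x + 5): x^3 + 16x^2 + 83x + 140
After multiplying by (x + 5): x^4 + 21x^3 + 163x^2 + 555x + 700

x^4 + 21x^3 + 163x^2 + 555x + 700


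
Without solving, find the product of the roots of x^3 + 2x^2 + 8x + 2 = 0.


By Vieta's formulas for x^3 + bx^2 + cx + d = 0:
  r1 + r2 + r3 = -b/a = -2
  r1*r2 + r1*r3 + r2*r3 = c/a = 8
  r1*r2*r3 = -d/a = -2


Product = -2


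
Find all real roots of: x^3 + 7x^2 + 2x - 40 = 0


Let p(x) = x^3 + 7x^2 + 2x - 40. By the rational root theorem (leading coefficient 1), any rational root is an integer divisor of 40: try ±1, ±2, ... in turn.
Test x = 1: value = -30 ≠ 0.
Test x = -1: value = -36 ≠ 0.
Test x = 2: value = 0 ✓, so (x - 2) is a factor.
Synthetic division by (x - 2): bring down 1; 1(2) + 7 = 9; 9(2) + 2 = 20; 20(2) - 40 = 0 → quotient x^2 + 9x + 20, remainder 0.
Solve the quadratic x^2 + 9x + 20 = 0: discriminant = 9^2 - 4(1)(20) = 81 - 80 = 1.
sqrt(1) = 1, so x = (-9 ± 1)/2: x = -4 or x = -5.

x = -5, x = -4, x = 2


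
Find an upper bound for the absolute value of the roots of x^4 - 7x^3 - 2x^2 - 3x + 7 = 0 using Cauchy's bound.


Cauchy's bound: all roots r satisfy |r| <= 1 + max(|a_i/a_n|) for i = 0,...,n-1
where a_n is the leading coefficient.

Coefficients: [1, -7, -2, -3, 7]
Leading coefficient a_n = 1
Ratios |a_i/a_n|: 7, 2, 3, 7
Maximum ratio: 7
Cauchy's bound: |r| <= 1 + 7 = 8

Upper bound = 8


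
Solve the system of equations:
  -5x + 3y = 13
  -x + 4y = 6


Using Cramer's rule:
Determinant D = (-5)(4) - (-1)(3) = -20 + 3 = -17
Dx = (13)(4) - (6)(3) = 52 - 18 = 34
Dy = (-5)(6) - (-1)(13) = -30 + 13 = -17
x = Dx/D = 34/-17 = -2
y = Dy/D = -17/-17 = 1

x = -2, y = 1


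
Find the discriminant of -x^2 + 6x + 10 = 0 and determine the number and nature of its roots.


For ax^2 + bx + c = 0, discriminant D = b^2 - 4ac
Here a = -1, b = 6, c = 10
D = (6)^2 - 4(-1)(10) = 36 + 40 = 76

D = 76 > 0 but not a perfect square
The equation has 2 distinct real irrational roots.

Discriminant = 76, 2 distinct real irrational roots


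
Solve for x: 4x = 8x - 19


Starting with: 4x = 8x - 19
Move all x terms to left: (4 - 8)x = -19 - 0
Simplify: -4x = -19
Divide both sides by -4: x = 19/4

x = 19/4


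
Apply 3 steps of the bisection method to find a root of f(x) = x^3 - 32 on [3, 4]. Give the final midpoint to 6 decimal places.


f(x) = x^3 - 32
f(3) = -5 < 0
f(4) = 32 > 0

Step 1: midpoint = (3.000000 + 4.000000)/2 = 3.500000
  f(3.500000) = 10.875000
  f(mid) > 0, so root is in [3.000000, 3.500000]

Step 2: midpoint = (3.000000 + 3.500000)/2 = 3.250000
  f(3.250000) = 2.328125
  f(mid) > 0, so root is in [3.000000, 3.250000]

Step 3: midpoint = (3.000000 + 3.250000)/2 = 3.125000
  f(3.125000) = -1.482422
  f(mid) < 0, so root is in [3.125000, 3.250000]

midpoint = 3.125000


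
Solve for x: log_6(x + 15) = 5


Convert to exponential form: x + 15 = 6^5 = 7776
x = 7776 - 15 = 7761
Check: log_6(7761 + 15) = log_6(7776) = log_6(7776) = 5 ✓

x = 7761


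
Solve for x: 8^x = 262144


Express both sides with the same base.
262144 = 8^6
Since the bases match: x = 6

x = 6


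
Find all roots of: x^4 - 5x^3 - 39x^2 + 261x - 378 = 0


Let p(x) = x^4 - 5x^3 - 39x^2 + 261x - 378. By the rational root theorem (leading coefficient 1), any rational root is an integer divisor of 378: try ±1, ±2, ... in turn.
Test x = 1: value = -160 ≠ 0.
Test x = -1: value = -672 ≠ 0.
Test x = 2: value = -36 ≠ 0.
Test x = -2: value = -1000 ≠ 0.
Test x = 3: value = 0 ✓, so (x - 3) is a factor.
Synthetic division by (x - 3): bring down 1; 1(3) - 5 = -2; (-2)(3) - 39 = -45; (-45)(3) + 261 = 126; 126(3) - 378 = 0 → quotient x^3 - 2x^2 - 45x + 126, remainder 0.
Continue with the quotient x^3 - 2x^2 - 45x + 126 (candidates must divide 126; re-test x = 3 first in case it repeats).
Test x = 3: value = 0 ✓, so (x - 3) is a factor.
Synthetic division by (x - 3): bring down 1; 1(3) - 2 = 1; 1(3) - 45 = -42; (-42)(3) + 126 = 0 → quotient x^2 + x - 42, remainder 0.
Solve the quadratic x^2 + x - 42 = 0: discriminant = 1^2 - 4(1)(-42) = 1 + 168 = 169.
sqrt(169) = 13, so x = (-1 ± 13)/2: x = 6 or x = -7.
Collecting all roots found:

x = -7, x = 3 (multiplicity 2), x = 6


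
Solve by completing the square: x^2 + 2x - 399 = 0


Start: x^2 + 2x - 399 = 0
Move constant: x^2 + 2x = 399
Half of 2 is 1, squared is 1
Add 1 to both sides: x^2 + 2x + 1 = 400
(x + 1)^2 = 400
x + 1 = ±20
x = -1 + 20 = 19 or x = -1 - 20 = -21

x = -21, x = 19


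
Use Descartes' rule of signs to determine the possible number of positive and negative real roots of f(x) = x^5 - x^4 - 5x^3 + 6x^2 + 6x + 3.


Descartes' rule of signs:

For positive roots, count sign changes in f(x) = x^5 - x^4 - 5x^3 + 6x^2 + 6x + 3:
Signs of coefficients: +, -, -, +, +, +
Number of sign changes: 2
Possible positive real roots: 2, 0

For negative roots, examine f(-x) = -x^5 - x^4 + 5x^3 + 6x^2 - 6x + 3:
Signs of coefficients: -, -, +, +, -, +
Number of sign changes: 3
Possible negative real roots: 3, 1

Positive roots: 2 or 0; Negative roots: 3 or 1


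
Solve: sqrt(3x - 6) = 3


Square both sides: 3x - 6 = 3^2 = 9
3x = 9 + 6 = 15
x = 5
Check: sqrt(3*5 - 6) = sqrt(9) = 3 ✓

x = 5


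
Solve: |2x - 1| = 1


An absolute value equation |expr| = 1 gives two cases:
Case 1: 2x - 1 = 1
  2x = 2, so x = 1
Case 2: 2x - 1 = -1
  2x = 0, so x = 0

x = 0, x = 1


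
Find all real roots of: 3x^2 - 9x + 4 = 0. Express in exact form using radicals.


Using the quadratic formula: x = (-b ± sqrt(b^2 - 4ac)) / (2a)
Here a = 3, b = -9, c = 4
Discriminant = b^2 - 4ac = (-9)^2 - 4(3)(4) = 81 - 48 = 33
Since discriminant = 33 > 0, there are two real roots.
x = (9 ± sqrt(33)) / 6
Numerically: x ≈ 2.4574 or x ≈ 0.5426

x = (9 + sqrt(33)) / 6 or x = (9 - sqrt(33)) / 6


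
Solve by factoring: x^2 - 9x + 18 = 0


We need two numbers that multiply to 18 and add to -9.
Those numbers are -3 and -6 (since (-3) * (-6) = 18 and (-3) + (-6) = -9).
So x^2 - 9x + 18 = (x - 3)(x - 6) = 0
Setting each factor to zero: x = 3 or x = 6

x = 3, x = 6


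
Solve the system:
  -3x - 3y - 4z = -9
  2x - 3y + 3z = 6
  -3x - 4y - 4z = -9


Using Cramer's rule. Expand each determinant along the first row.
D  = (-3)*[(-3)*(-4) - 3*(-4)] - (-3)*[2*(-4) - 3*(-3)] + (-4)*[2*(-4) - (-3)*(-3)]
  = (-3)*(24) - (-3)*(1) + (-4)*(-17) = -1
Dx = (-9)*[(-3)*(-4) - 3*(-4)] - (-3)*[6*(-4) - 3*(-9)] + (-4)*[6*(-4) - (-3)*(-9)]
  = (-9)*(24) - (-3)*(3) + (-4)*(-51) = -3
Dy = (-3)*[6*(-4) - 3*(-9)] - (-9)*[2*(-4) - 3*(-3)] + (-4)*[2*(-9) - 6*(-3)]
  = (-3)*(3) - (-9)*(1) + (-4)*(0) = 0
Dz = (-3)*[(-3)*(-9) - 6*(-4)] - (-3)*[2*(-9) - 6*(-3)] + (-9)*[2*(-4) - (-3)*(-3)]
  = (-3)*(51) - (-3)*(0) + (-9)*(-17) = 0
x = Dx/D = -3/-1 = 3, y = Dy/D = 0/-1 = 0, z = Dz/D = 0/-1 = 0
Check eq1: (-3)(3) + (-3)(0) + (-4)(0) = -9 = -9 ✓
Check eq2: (2)(3) + (-3)(0) + (3)(0) = 6 = 6 ✓
Check eq3: (-3)(3) + (-4)(0) + (-4)(0) = -9 = -9 ✓

x = 3, y = 0, z = 0


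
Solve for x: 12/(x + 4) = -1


Multiply both sides by (x + 4): 12 = -1(x + 4)
Distribute: 12 = -x - 4
-x = 12 + 4 = 16
x = -16

x = -16


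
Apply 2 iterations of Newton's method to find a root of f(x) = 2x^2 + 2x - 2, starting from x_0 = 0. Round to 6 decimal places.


Newton's method: x_(n+1) = x_n - f(x_n)/f'(x_n)
f(x) = 2x^2 + 2x - 2
f'(x) = 4x + 2

Iteration 1:
  f(0.000000) = -2.000000
  f'(0.000000) = 2.000000
  x_1 = 0.000000 - (-2.000000)/(2.000000) = 1.000000

Iteration 2:
  f(1.000000) = 2.000000
  f'(1.000000) = 6.000000
  x_2 = 1.000000 - (2.000000)/(6.000000) = 0.666667

x_2 = 0.666667


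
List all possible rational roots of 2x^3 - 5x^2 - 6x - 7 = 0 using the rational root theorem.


Rational root theorem: possible roots are ±p/q where:
  p divides the constant term (-7): p ∈ {1, 7}
  q divides the leading coefficient (2): q ∈ {1, 2}

All possible rational roots: -7, -7/2, -1, -1/2, 1/2, 1, 7/2, 7

-7, -7/2, -1, -1/2, 1/2, 1, 7/2, 7


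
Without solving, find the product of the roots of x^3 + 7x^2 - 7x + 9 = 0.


By Vieta's formulas for x^3 + bx^2 + cx + d = 0:
  r1 + r2 + r3 = -b/a = -7
  r1*r2 + r1*r3 + r2*r3 = c/a = -7
  r1*r2*r3 = -d/a = -9


Product = -9


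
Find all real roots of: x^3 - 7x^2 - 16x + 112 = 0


Let p(x) = x^3 - 7x^2 - 16x + 112. By the rational root theorem (leading coefficient 1), any rational root is an integer divisor of 112: try ±1, ±2, ... in turn.
Test x = 1: value = 90 ≠ 0.
Test x = -1: value = 120 ≠ 0.
Test x = 2: value = 60 ≠ 0.
Test x = -2: value = 108 ≠ 0.
Test x = 4: value = 0 ✓, so (x - 4) is a factor.
Synthetic division by (x - 4): bring down 1; 1(4) - 7 = -3; (-3)(4) - 16 = -28; (-28)(4) + 112 = 0 → quotient x^2 - 3x - 28, remainder 0.
Solve the quadratic x^2 - 3x - 28 = 0: discriminant = (-3)^2 - 4(1)(-28) = 9 + 112 = 121.
sqrt(121) = 11, so x = (3 ± 11)/2: x = 7 or x = -4.

x = -4, x = 4, x = 7


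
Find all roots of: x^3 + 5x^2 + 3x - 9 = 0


Let p(x) = x^3 + 5x^2 + 3x - 9. By the rational root theorem (leading coefficient 1), any rational root is an integer divisor of 9: try ±1, ±2, ... in turn.
Test x = 1: value = 0 ✓, so (x - 1) is a factor.
Synthetic division by (x - 1): bring down 1; 1(1) + 5 = 6; 6(1) + 3 = 9; 9(1) - 9 = 0 → quotient x^2 + 6x + 9, remainder 0.
Solve the quadratic x^2 + 6x + 9 = 0: discriminant = 6^2 - 4(1)(9) = 36 - 36 = 0.
Discriminant = 0, so a double root: x = -6/2 = -3.
Collecting all roots found:

x = -3 (multiplicity 2), x = 1


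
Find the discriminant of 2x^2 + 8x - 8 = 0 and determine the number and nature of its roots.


For ax^2 + bx + c = 0, discriminant D = b^2 - 4ac
Here a = 2, b = 8, c = -8
D = (8)^2 - 4(2)(-8) = 64 + 64 = 128

D = 128 > 0 but not a perfect square
The equation has 2 distinct real irrational roots.

Discriminant = 128, 2 distinct real irrational roots


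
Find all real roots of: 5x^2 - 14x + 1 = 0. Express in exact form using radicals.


Using the quadratic formula: x = (-b ± sqrt(b^2 - 4ac)) / (2a)
Here a = 5, b = -14, c = 1
Discriminant = b^2 - 4ac = (-14)^2 - 4(5)(1) = 196 - 20 = 176
Since discriminant = 176 > 0, there are two real roots.
x = (14 ± 4*sqrt(11)) / 10
Simplifying: x = (7 ± 2*sqrt(11)) / 5
Numerically: x ≈ 2.7266 or x ≈ 0.0734

x = (7 + 2*sqrt(11)) / 5 or x = (7 - 2*sqrt(11)) / 5


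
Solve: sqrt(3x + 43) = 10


Square both sides: 3x + 43 = 10^2 = 100
3x = 100 - 43 = 57
x = 19
Check: sqrt(3*19 + 43) = sqrt(100) = 10 ✓

x = 19


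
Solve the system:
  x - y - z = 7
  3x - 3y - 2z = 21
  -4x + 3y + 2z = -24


Using Cramer's rule. Expand each determinant along the first row.
D  = 1*[(-3)*2 - (-2)*3] - (-1)*[3*2 - (-2)*(-4)] + (-1)*[3*3 - (-3)*(-4)]
  = 1*(0) - (-1)*(-2) + (-1)*(-3) = 1
Dx = 7*[(-3)*2 - (-2)*3] - (-1)*[21*2 - (-2)*(-24)] + (-1)*[21*3 - (-3)*(-24)]
  = 7*(0) - (-1)*(-6) + (-1)*(-9) = 3
Dy = 1*[21*2 - (-2)*(-24)] - 7*[3*2 - (-2)*(-4)] + (-1)*[3*(-24) - 21*(-4)]
  = 1*(-6) - 7*(-2) + (-1)*(12) = -4
Dz = 1*[(-3)*(-24) - 21*3] - (-1)*[3*(-24) - 21*(-4)] + 7*[3*3 - (-3)*(-4)]
  = 1*(9) - (-1)*(12) + 7*(-3) = 0
x = Dx/D = 3/1 = 3, y = Dy/D = -4/1 = -4, z = Dz/D = 0/1 = 0
Check eq1: (1)(3) + (-1)(-4) + (-1)(0) = 7 = 7 ✓
Check eq2: (3)(3) + (-3)(-4) + (-2)(0) = 21 = 21 ✓
Check eq3: (-4)(3) + (3)(-4) + (2)(0) = -24 = -24 ✓

x = 3, y = -4, z = 0


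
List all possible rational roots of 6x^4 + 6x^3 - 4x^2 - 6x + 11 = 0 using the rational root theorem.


Rational root theorem: possible roots are ±p/q where:
  p divides the constant term (11): p ∈ {1, 11}
  q divides the leading coefficient (6): q ∈ {1, 2, 3, 6}

All possible rational roots: -11, -11/2, -11/3, -11/6, -1, -1/2, -1/3, -1/6, 1/6, 1/3, 1/2, 1, 11/6, 11/3, 11/2, 11

-11, -11/2, -11/3, -11/6, -1, -1/2, -1/3, -1/6, 1/6, 1/3, 1/2, 1, 11/6, 11/3, 11/2, 11


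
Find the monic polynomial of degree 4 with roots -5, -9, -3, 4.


A monic polynomial with roots -5, -9, -3, 4 is:
p(x) = (x + 5)(x + 9)(x + 3)(x - 4)
After multiplying by (x + 5): x + 5
After multiplying by (x + 9): x^2 + 14x + 45
After multiplying by (x + 3): x^3 + 17x^2 + 87x + 135
After multiplying by (x - 4): x^4 + 13x^3 + 19x^2 - 213x - 540

x^4 + 13x^3 + 19x^2 - 213x - 540


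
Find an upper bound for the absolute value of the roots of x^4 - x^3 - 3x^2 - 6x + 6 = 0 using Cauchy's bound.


Cauchy's bound: all roots r satisfy |r| <= 1 + max(|a_i/a_n|) for i = 0,...,n-1
where a_n is the leading coefficient.

Coefficients: [1, -1, -3, -6, 6]
Leading coefficient a_n = 1
Ratios |a_i/a_n|: 1, 3, 6, 6
Maximum ratio: 6
Cauchy's bound: |r| <= 1 + 6 = 7

Upper bound = 7


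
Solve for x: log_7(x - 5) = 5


Convert to exponential form: x - 5 = 7^5 = 16807
x = 16807 + 5 = 16812
Check: log_7(16812 - 5) = log_7(16807) = log_7(16807) = 5 ✓

x = 16812


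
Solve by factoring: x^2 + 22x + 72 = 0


We need two numbers that multiply to 72 and add to 22.
Those numbers are 4 and 18 (since 4 * 18 = 72 and 4 + 18 = 22).
So x^2 + 22x + 72 = (x + 4)(x + 18) = 0
Setting each factor to zero: x = -4 or x = -18

x = -18, x = -4


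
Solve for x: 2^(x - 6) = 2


Express both sides with the same base.
2 = 2^1
Since the bases match, equate exponents: x - 6 = 1
So x = 1 - (-6) = 7

x = 7


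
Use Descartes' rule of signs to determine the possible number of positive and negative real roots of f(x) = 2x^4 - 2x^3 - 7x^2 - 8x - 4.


Descartes' rule of signs:

For positive roots, count sign changes in f(x) = 2x^4 - 2x^3 - 7x^2 - 8x - 4:
Signs of coefficients: +, -, -, -, -
Number of sign changes: 1
Possible positive real roots: 1

For negative roots, examine f(-x) = 2x^4 + 2x^3 - 7x^2 + 8x - 4:
Signs of coefficients: +, +, -, +, -
Number of sign changes: 3
Possible negative real roots: 3, 1

Positive roots: 1; Negative roots: 3 or 1


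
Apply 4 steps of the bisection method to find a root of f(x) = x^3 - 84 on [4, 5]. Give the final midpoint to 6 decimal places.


f(x) = x^3 - 84
f(4) = -20 < 0
f(5) = 41 > 0

Step 1: midpoint = (4.000000 + 5.000000)/2 = 4.500000
  f(4.500000) = 7.125000
  f(mid) > 0, so root is in [4.000000, 4.500000]

Step 2: midpoint = (4.000000 + 4.500000)/2 = 4.250000
  f(4.250000) = -7.234375
  f(mid) < 0, so root is in [4.250000, 4.500000]

Step 3: midpoint = (4.250000 + 4.500000)/2 = 4.375000
  f(4.375000) = -0.259766
  f(mid) < 0, so root is in [4.375000, 4.500000]

Step 4: midpoint = (4.375000 + 4.500000)/2 = 4.437500
  f(4.437500) = 3.380615
  f(mid) > 0, so root is in [4.375000, 4.437500]

midpoint = 4.437500


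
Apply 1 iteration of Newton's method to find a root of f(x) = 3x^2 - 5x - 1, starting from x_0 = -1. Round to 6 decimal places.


Newton's method: x_(n+1) = x_n - f(x_n)/f'(x_n)
f(x) = 3x^2 - 5x - 1
f'(x) = 6x - 5

Iteration 1:
  f(-1.000000) = 7.000000
  f'(-1.000000) = -11.000000
  x_1 = -1.000000 - (7.000000)/(-11.000000) = -0.363636

x_1 = -0.363636


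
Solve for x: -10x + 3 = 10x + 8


Starting with: -10x + 3 = 10x + 8
Move all x terms to left: (-10 - 10)x = 8 - 3
Simplify: -20x = 5
Divide both sides by -20: x = -1/4

x = -1/4


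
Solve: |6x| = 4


An absolute value equation |expr| = 4 gives two cases:
Case 1: 6x = 4
  6x = 4, so x = 2/3
Case 2: 6x = -4
  6x = -4, so x = -2/3

x = -2/3, x = 2/3


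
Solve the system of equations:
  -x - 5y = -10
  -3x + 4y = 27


Using Cramer's rule:
Determinant D = (-1)(4) - (-3)(-5) = -4 - 15 = -19
Dx = (-10)(4) - (27)(-5) = -40 + 135 = 95
Dy = (-1)(27) - (-3)(-10) = -27 - 30 = -57
x = Dx/D = 95/-19 = -5
y = Dy/D = -57/-19 = 3

x = -5, y = 3


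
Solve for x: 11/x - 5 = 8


Subtract -5 from both sides: 11/x = 13
Multiply both sides by x: 11 = 13 * x
Divide by 13: x = 11/13

x = 11/13


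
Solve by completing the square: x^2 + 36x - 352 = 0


Start: x^2 + 36x - 352 = 0
Move constant: x^2 + 36x = 352
Half of 36 is 18, squared is 324
Add 324 to both sides: x^2 + 36x + 324 = 676
(x + 18)^2 = 676
x + 18 = ±26
x = -18 + 26 = 8 or x = -18 - 26 = -44

x = -44, x = 8


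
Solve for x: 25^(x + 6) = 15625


Express both sides with the same base.
15625 = 25^3
Since the bases match, equate exponents: x + 6 = 3
So x = 3 - (6) = -3

x = -3


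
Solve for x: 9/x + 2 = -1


Subtract 2 from both sides: 9/x = -3
Multiply both sides by x: 9 = -3 * x
Divide by -3: x = -3

x = -3


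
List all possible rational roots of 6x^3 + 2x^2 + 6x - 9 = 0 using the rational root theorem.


Rational root theorem: possible roots are ±p/q where:
  p divides the constant term (-9): p ∈ {1, 3, 9}
  q divides the leading coefficient (6): q ∈ {1, 2, 3, 6}

All possible rational roots: -9, -9/2, -3, -3/2, -1, -1/2, -1/3, -1/6, 1/6, 1/3, 1/2, 1, 3/2, 3, 9/2, 9

-9, -9/2, -3, -3/2, -1, -1/2, -1/3, -1/6, 1/6, 1/3, 1/2, 1, 3/2, 3, 9/2, 9


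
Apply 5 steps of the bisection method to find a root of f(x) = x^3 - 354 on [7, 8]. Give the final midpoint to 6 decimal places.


f(x) = x^3 - 354
f(7) = -11 < 0
f(8) = 158 > 0

Step 1: midpoint = (7.000000 + 8.000000)/2 = 7.500000
  f(7.500000) = 67.875000
  f(mid) > 0, so root is in [7.000000, 7.500000]

Step 2: midpoint = (7.000000 + 7.500000)/2 = 7.250000
  f(7.250000) = 27.078125
  f(mid) > 0, so root is in [7.000000, 7.250000]

Step 3: midpoint = (7.000000 + 7.250000)/2 = 7.125000
  f(7.125000) = 7.705078
  f(mid) > 0, so root is in [7.000000, 7.125000]

Step 4: midpoint = (7.000000 + 7.125000)/2 = 7.062500
  f(7.062500) = -1.730225
  f(mid) < 0, so root is in [7.062500, 7.125000]

Step 5: midpoint = (7.062500 + 7.125000)/2 = 7.093750
  f(7.093750) = 2.966644
  f(mid) > 0, so root is in [7.062500, 7.093750]

midpoint = 7.093750


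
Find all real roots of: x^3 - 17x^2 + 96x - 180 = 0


Let p(x) = x^3 - 17x^2 + 96x - 180. By the rational root theorem (leading coefficient 1), any rational root is an integer divisor of 180: try ±1, ±2, ... in turn.
Test x = 1: value = -100 ≠ 0.
Test x = -1: value = -294 ≠ 0.
Test x = 2: value = -48 ≠ 0.
Test x = -2: value = -448 ≠ 0.
Test x = 3: value = -18 ≠ 0.
Test x = -3: value = -648 ≠ 0.
Test x = 4: value = -4 ≠ 0.
Test x = -4: value = -900 ≠ 0.
Test x = 5: value = 0 ✓, so (x - 5) is a factor.
Synthetic division by (x - 5): bring down 1; 1(5) - 17 = -12; (-12)(5) + 96 = 36; 36(5) - 180 = 0 → quotient x^2 - 12x + 36, remainder 0.
Solve the quadratic x^2 - 12x + 36 = 0: discriminant = (-12)^2 - 4(1)(36) = 144 - 144 = 0.
Discriminant = 0, so a double root: x = 12/2 = 6.

x = 5, x = 6 (multiplicity 2)


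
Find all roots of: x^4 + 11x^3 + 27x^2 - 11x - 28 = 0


Let p(x) = x^4 + 11x^3 + 27x^2 - 11x - 28. By the rational root theorem (leading coefficient 1), any rational root is an integer divisor of 28: try ±1, ±2, ... in turn.
Test x = 1: value = 0 ✓, so (x - 1) is a factor.
Synthetic division by (x - 1): bring down 1; 1(1) + 11 = 12; 12(1) + 27 = 39; 39(1) - 11 = 28; 28(1) - 28 = 0 → quotient x^3 + 12x^2 + 39x + 28, remainder 0.
Continue with the quotient x^3 + 12x^2 + 39x + 28 (candidates must divide 28; re-test x = 1 first in case it repeats).
Test x = 1: value = 80 ≠ 0.
Test x = -1: value = 0 ✓, so (x + 1) is a factor.
Synthetic division by (x + 1): bring down 1; 1(-1) + 12 = 11; 11(-1) + 39 = 28; 28(-1) + 28 = 0 → quotient x^2 + 11x + 28, remainder 0.
Solve the quadratic x^2 + 11x + 28 = 0: discriminant = 11^2 - 4(1)(28) = 121 - 112 = 9.
sqrt(9) = 3, so x = (-11 ± 3)/2: x = -4 or x = -7.
Collecting all roots found:

x = -7, x = -4, x = -1, x = 1


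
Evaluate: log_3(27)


We need the exponent such that 3^? = 27
3^3 = 27
Therefore log_3(27) = 3

3


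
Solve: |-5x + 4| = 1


An absolute value equation |expr| = 1 gives two cases:
Case 1: -5x + 4 = 1
  -5x = -3, so x = 3/5
Case 2: -5x + 4 = -1
  -5x = -5, so x = 1

x = 3/5, x = 1


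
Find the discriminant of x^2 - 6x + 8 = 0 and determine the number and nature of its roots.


For ax^2 + bx + c = 0, discriminant D = b^2 - 4ac
Here a = 1, b = -6, c = 8
D = (-6)^2 - 4(1)(8) = 36 - 32 = 4

D = 4 > 0 and is a perfect square (sqrt = 2)
The equation has 2 distinct real rational roots.

Discriminant = 4, 2 distinct real rational roots


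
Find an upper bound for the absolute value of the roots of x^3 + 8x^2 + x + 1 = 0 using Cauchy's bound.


Cauchy's bound: all roots r satisfy |r| <= 1 + max(|a_i/a_n|) for i = 0,...,n-1
where a_n is the leading coefficient.

Coefficients: [1, 8, 1, 1]
Leading coefficient a_n = 1
Ratios |a_i/a_n|: 8, 1, 1
Maximum ratio: 8
Cauchy's bound: |r| <= 1 + 8 = 9

Upper bound = 9


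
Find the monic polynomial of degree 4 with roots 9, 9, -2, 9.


A monic polynomial with roots 9, 9, -2, 9 is:
p(x) = (x - 9)(x - 9)(x + 2)(x - 9)
After multiplying by (x - 9): x - 9
After multiplying by (x - 9): x^2 - 18x + 81
After multiplying by (x + 2): x^3 - 16x^2 + 45x + 162
After multiplying by (x - 9): x^4 - 25x^3 + 189x^2 - 243x - 1458

x^4 - 25x^3 + 189x^2 - 243x - 1458


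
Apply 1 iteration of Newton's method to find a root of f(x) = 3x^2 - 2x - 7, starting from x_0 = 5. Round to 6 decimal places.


Newton's method: x_(n+1) = x_n - f(x_n)/f'(x_n)
f(x) = 3x^2 - 2x - 7
f'(x) = 6x - 2

Iteration 1:
  f(5.000000) = 58.000000
  f'(5.000000) = 28.000000
  x_1 = 5.000000 - (58.000000)/(28.000000) = 2.928571

x_1 = 2.928571


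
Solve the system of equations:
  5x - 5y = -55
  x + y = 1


Using Cramer's rule:
Determinant D = (5)(1) - (1)(-5) = 5 + 5 = 10
Dx = (-55)(1) - (1)(-5) = -55 + 5 = -50
Dy = (5)(1) - (1)(-55) = 5 + 55 = 60
x = Dx/D = -50/10 = -5
y = Dy/D = 60/10 = 6

x = -5, y = 6


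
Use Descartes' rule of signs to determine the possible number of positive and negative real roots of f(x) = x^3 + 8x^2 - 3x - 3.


Descartes' rule of signs:

For positive roots, count sign changes in f(x) = x^3 + 8x^2 - 3x - 3:
Signs of coefficients: +, +, -, -
Number of sign changes: 1
Possible positive real roots: 1

For negative roots, examine f(-x) = -x^3 + 8x^2 + 3x - 3:
Signs of coefficients: -, +, +, -
Number of sign changes: 2
Possible negative real roots: 2, 0

Positive roots: 1; Negative roots: 2 or 0


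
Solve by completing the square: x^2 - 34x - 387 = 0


Start: x^2 - 34x - 387 = 0
Move constant: x^2 - 34x = 387
Half of -34 is -17, squared is 289
Add 289 to both sides: x^2 - 34x + 289 = 676
(x - 17)^2 = 676
x - 17 = ±26
x = 17 + 26 = 43 or x = 17 - 26 = -9

x = -9, x = 43


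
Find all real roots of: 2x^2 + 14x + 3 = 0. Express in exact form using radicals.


Using the quadratic formula: x = (-b ± sqrt(b^2 - 4ac)) / (2a)
Here a = 2, b = 14, c = 3
Discriminant = b^2 - 4ac = 14^2 - 4(2)(3) = 196 - 24 = 172
Since discriminant = 172 > 0, there are two real roots.
x = (-14 ± 2*sqrt(43)) / 4
Simplifying: x = (-7 ± sqrt(43)) / 2
Numerically: x ≈ -0.2213 or x ≈ -6.7787

x = (-7 + sqrt(43)) / 2 or x = (-7 - sqrt(43)) / 2


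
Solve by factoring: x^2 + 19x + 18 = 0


We need two numbers that multiply to 18 and add to 19.
Those numbers are 18 and 1 (since 18 * 1 = 18 and 18 + 1 = 19).
So x^2 + 19x + 18 = (x + 18)(x + 1) = 0
Setting each factor to zero: x = -18 or x = -1

x = -18, x = -1


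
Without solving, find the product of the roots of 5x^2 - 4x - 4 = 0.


By Vieta's formulas for ax^2 + bx + c = 0:
  Sum of roots = -b/a
  Product of roots = c/a

Here a = 5, b = -4, c = -4
Sum = -(-4)/5 = 4/5
Product = -4/5 = -4/5

Product = -4/5


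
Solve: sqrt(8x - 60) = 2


Square both sides: 8x - 60 = 2^2 = 4
8x = 4 + 60 = 64
x = 8
Check: sqrt(8*8 - 60) = sqrt(4) = 2 ✓

x = 8


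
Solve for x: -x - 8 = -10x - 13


Starting with: -x - 8 = -10x - 13
Move all x terms to left: (-1 + 10)x = -13 + 8
Simplify: 9x = -5
Divide both sides by 9: x = -5/9

x = -5/9


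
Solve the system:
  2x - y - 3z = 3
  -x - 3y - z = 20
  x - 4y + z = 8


Using Cramer's rule. Expand each determinant along the first row.
D  = 2*[(-3)*1 - (-1)*(-4)] - (-1)*[(-1)*1 - (-1)*1] + (-3)*[(-1)*(-4) - (-3)*1]
  = 2*(-7) - (-1)*(0) + (-3)*(7) = -35
Dx = 3*[(-3)*1 - (-1)*(-4)] - (-1)*[20*1 - (-1)*8] + (-3)*[20*(-4) - (-3)*8]
  = 3*(-7) - (-1)*(28) + (-3)*(-56) = 175
Dy = 2*[20*1 - (-1)*8] - 3*[(-1)*1 - (-1)*1] + (-3)*[(-1)*8 - 20*1]
  = 2*(28) - 3*(0) + (-3)*(-28) = 140
Dz = 2*[(-3)*8 - 20*(-4)] - (-1)*[(-1)*8 - 20*1] + 3*[(-1)*(-4) - (-3)*1]
  = 2*(56) - (-1)*(-28) + 3*(7) = 105
x = Dx/D = 175/-35 = -5, y = Dy/D = 140/-35 = -4, z = Dz/D = 105/-35 = -3
Check eq1: (2)(-5) + (-1)(-4) + (-3)(-3) = 3 = 3 ✓
Check eq2: (-1)(-5) + (-3)(-4) + (-1)(-3) = 20 = 20 ✓
Check eq3: (1)(-5) + (-4)(-4) + (1)(-3) = 8 = 8 ✓

x = -5, y = -4, z = -3


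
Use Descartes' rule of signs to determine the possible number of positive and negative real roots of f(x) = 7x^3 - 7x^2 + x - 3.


Descartes' rule of signs:

For positive roots, count sign changes in f(x) = 7x^3 - 7x^2 + x - 3:
Signs of coefficients: +, -, +, -
Number of sign changes: 3
Possible positive real roots: 3, 1

For negative roots, examine f(-x) = -7x^3 - 7x^2 - x - 3:
Signs of coefficients: -, -, -, -
Number of sign changes: 0
Possible negative real roots: 0

Positive roots: 3 or 1; Negative roots: 0


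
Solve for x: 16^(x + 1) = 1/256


Express both sides with the same base.
1/256 = 16^(-2)
Since the bases match, equate exponents: x + 1 = -2
So x = -2 - (1) = -3

x = -3


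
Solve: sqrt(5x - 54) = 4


Square both sides: 5x - 54 = 4^2 = 16
5x = 16 + 54 = 70
x = 14
Check: sqrt(5*14 - 54) = sqrt(16) = 4 ✓

x = 14


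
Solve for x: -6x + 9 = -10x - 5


Starting with: -6x + 9 = -10x - 5
Move all x terms to left: (-6 + 10)x = -5 - 9
Simplify: 4x = -14
Divide both sides by 4: x = -7/2

x = -7/2


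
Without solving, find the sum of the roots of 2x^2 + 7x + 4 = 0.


By Vieta's formulas for ax^2 + bx + c = 0:
  Sum of roots = -b/a
  Product of roots = c/a

Here a = 2, b = 7, c = 4
Sum = -(7)/2 = -7/2
Product = 4/2 = 2

Sum = -7/2


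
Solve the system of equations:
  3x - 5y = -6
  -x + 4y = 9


Using Cramer's rule:
Determinant D = (3)(4) - (-1)(-5) = 12 - 5 = 7
Dx = (-6)(4) - (9)(-5) = -24 + 45 = 21
Dy = (3)(9) - (-1)(-6) = 27 - 6 = 21
x = Dx/D = 21/7 = 3
y = Dy/D = 21/7 = 3

x = 3, y = 3


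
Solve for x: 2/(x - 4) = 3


Multiply both sides by (x - 4): 2 = 3(x - 4)
Distribute: 2 = 3x - 12
3x = 2 + 12 = 14
x = 14/3

x = 14/3


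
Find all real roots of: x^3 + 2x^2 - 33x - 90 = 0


Let p(x) = x^3 + 2x^2 - 33x - 90. By the rational root theorem (leading coefficient 1), any rational root is an integer divisor of 90: try ±1, ±2, ... in turn.
Test x = 1: value = -120 ≠ 0.
Test x = -1: value = -56 ≠ 0.
Test x = 2: value = -140 ≠ 0.
Test x = -2: value = -24 ≠ 0.
Test x = 3: value = -144 ≠ 0.
Test x = -3: value = 0 ✓, so (x + 3) is a factor.
Synthetic division by (x + 3): bring down 1; 1(-3) + 2 = -1; (-1)(-3) - 33 = -30; (-30)(-3) - 90 = 0 → quotient x^2 - x - 30, remainder 0.
Solve the quadratic x^2 - x - 30 = 0: discriminant = (-1)^2 - 4(1)(-30) = 1 + 120 = 121.
sqrt(121) = 11, so x = (1 ± 11)/2: x = 6 or x = -5.

x = -5, x = -3, x = 6
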